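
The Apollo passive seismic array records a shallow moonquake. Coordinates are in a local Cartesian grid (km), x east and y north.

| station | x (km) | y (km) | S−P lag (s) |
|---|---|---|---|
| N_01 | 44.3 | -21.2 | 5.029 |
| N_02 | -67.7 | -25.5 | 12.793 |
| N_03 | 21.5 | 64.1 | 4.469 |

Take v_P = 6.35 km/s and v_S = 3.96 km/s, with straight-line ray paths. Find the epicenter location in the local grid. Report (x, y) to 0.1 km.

Distance from S−P lag: d = Δt · v_P v_S / (v_P − v_S) = Δt · (6.35·3.96)/(6.35−3.96) ≈ 10.5213·Δt.
So d_N_01 = 52.91, d_N_02 = 134.60, d_N_03 = 47.02 km.
Circle about each station: (x − 44.3)² + (y + 21.2)² = 52.91²; (x + 67.7)² + (y + 25.5)² = 134.60²; (x − 21.5)² + (y − 64.1)² = 47.02².
Subtracting the N_01 equation from the N_02 and N_03 equations removes the quadratic terms:
-224.0 x − 8.6 y = -12496.08
-45.6 x + 170.6 y = 2747.72
Solving the 2×2 system: x ≈ 54.6, y ≈ 30.7 km.

x ≈ 54.6 km, y ≈ 30.7 km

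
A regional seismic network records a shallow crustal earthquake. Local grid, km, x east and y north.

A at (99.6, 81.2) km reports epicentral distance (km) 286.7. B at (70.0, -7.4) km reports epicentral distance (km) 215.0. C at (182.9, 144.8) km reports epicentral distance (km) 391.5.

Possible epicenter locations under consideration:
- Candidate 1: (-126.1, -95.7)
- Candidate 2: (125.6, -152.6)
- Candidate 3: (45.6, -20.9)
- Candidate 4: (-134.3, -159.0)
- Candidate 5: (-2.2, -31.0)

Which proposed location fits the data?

For each candidate, compare |candidate − station| to the reported distance:
Candidate 1: residuals A 0.1, B 0.1, C 0.1 → max 0.1 km
Candidate 2: residuals A 51.5, B 59.5, C 88.6 → max 88.6 km
Candidate 3: residuals A 171.2, B 187.1, C 176.3 → max 187.1 km
Candidate 4: residuals A 48.6, B 39.4, C 47.7 → max 48.6 km
Candidate 5: residuals A 135.2, B 139.0, C 136.2 → max 139.0 km
Only Candidate 1 has all residuals ≈ 0.

Candidate 1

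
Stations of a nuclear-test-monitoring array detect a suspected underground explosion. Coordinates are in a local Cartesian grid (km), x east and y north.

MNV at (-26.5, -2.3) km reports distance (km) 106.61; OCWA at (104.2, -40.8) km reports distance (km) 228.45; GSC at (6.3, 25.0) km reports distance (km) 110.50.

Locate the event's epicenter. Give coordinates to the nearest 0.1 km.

Circle about each station: (x + 26.5)² + (y + 2.3)² = 106.61²; (x − 104.2)² + (y + 40.8)² = 228.45²; (x − 6.3)² + (y − 25.0)² = 110.50².
Subtracting the MNV equation from the OCWA and GSC equations removes the quadratic terms:
261.4 x − 77.0 y = -29008.97
65.6 x + 54.6 y = -887.41
Solving the 2×2 system: x ≈ -85.5, y ≈ 86.5 km.

-85.5 km east, 86.5 km north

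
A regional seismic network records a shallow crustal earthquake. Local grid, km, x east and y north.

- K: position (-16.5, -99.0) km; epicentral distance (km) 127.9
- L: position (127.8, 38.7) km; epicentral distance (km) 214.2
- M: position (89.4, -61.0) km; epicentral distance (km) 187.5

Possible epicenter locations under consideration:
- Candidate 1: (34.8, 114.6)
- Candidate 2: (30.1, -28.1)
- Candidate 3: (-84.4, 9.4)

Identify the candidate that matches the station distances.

Candidate 3

For each candidate, compare |candidate − station| to the reported distance:
Candidate 1: residuals K 91.8, L 94.2, M 3.6 → max 94.2 km
Candidate 2: residuals K 43.1, L 95.8, M 119.7 → max 119.7 km
Candidate 3: residuals K 0.0, L 0.0, M 0.0 → max 0.0 km
Only Candidate 3 has all residuals ≈ 0.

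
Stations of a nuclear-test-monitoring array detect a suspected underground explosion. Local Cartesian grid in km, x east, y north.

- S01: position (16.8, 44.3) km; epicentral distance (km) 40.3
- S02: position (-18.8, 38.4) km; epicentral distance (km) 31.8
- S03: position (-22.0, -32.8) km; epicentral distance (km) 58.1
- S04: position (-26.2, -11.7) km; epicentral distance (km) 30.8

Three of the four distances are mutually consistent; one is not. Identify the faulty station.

S03

Solve using three stations at a time. Using S01, S02, S04 (subtract circle equations pairwise → linear system) gives (x, y) ≈ (-4.4, 10.1).
Distances from that point to each station vs reported:
  S01: calculated 40.3 vs reported 40.3 → residual 0.0 km
  S02: calculated 31.8 vs reported 31.8 → residual 0.0 km
  S03: calculated 46.3 vs reported 58.1 → residual 11.8 km
  S04: calculated 30.8 vs reported 30.8 → residual 0.0 km
S01, S02, S04 are mutually consistent (residuals ≈ 0); S03 is off by 11.8 km.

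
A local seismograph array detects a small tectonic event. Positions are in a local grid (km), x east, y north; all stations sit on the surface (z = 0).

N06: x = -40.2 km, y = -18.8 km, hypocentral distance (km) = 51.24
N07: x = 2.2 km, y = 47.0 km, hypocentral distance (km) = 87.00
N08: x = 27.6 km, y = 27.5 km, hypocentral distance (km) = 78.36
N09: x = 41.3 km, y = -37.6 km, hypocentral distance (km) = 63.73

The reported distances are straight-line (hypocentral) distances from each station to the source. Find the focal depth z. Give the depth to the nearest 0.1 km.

depth ≈ 38.8 km

Each station gives a sphere (x−x_i)² + (y−y_i)² + z² = d_i² (stations at z=0).
Subtracting the N06 sphere from N07 and N08: z² cancels, leaving linear equations in x and y:
84.8 x + 131.6 y = -4699.10
135.6 x + 92.6 y = -3966.22
Solving: x ≈ -8.688, y ≈ -30.109 km (keep extra digits for the depth step; rounded: -8.7, -30.1).
Then from the N06 sphere: z² = 51.24² − (x + 40.2)² − (y + 18.8)² with x = -8.688, y = -30.109, so z ≈ 38.790 ≈ 38.8 km.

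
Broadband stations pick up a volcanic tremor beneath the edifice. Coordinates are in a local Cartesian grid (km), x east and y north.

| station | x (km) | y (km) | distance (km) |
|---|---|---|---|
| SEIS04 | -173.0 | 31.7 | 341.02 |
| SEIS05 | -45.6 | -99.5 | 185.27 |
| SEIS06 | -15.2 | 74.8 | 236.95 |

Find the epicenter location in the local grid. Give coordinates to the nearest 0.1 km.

Circle about each station: (x + 173.0)² + (y − 31.7)² = 341.02²; (x + 45.6)² + (y + 99.5)² = 185.27²; (x + 15.2)² + (y − 74.8)² = 236.95².
Subtracting pairs of circle equations eliminates x²+y² and gives linear equations (the radical axes):
254.8 x − 262.4 y = 63015.39
315.6 x + 86.2 y = 35041.53
Solving the 2×2 system: x ≈ 139.6, y ≈ -104.6 km.
Check against SEIS04 (with the unrounded x, y): √((x + 173.0)²+(y − 31.7)²) = 341.02 ≈ 341.02 km. ✓

139.6 km east, -104.6 km north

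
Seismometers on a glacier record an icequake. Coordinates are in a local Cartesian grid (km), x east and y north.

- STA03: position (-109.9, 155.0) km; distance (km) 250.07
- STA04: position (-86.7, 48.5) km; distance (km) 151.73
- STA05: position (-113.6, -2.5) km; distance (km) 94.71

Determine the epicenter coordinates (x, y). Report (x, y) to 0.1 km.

x ≈ -141.2 km, y ≈ -93.1 km

Circle about each station: (x + 109.9)² + (y − 155.0)² = 250.07²; (x + 86.7)² + (y − 48.5)² = 151.73²; (x + 113.6)² + (y + 2.5)² = 94.71².
Subtracting the STA03 equation from the STA04 and STA05 equations removes the quadratic terms:
46.4 x − 213.0 y = 13279.14
-7.4 x − 315.0 y = 30373.22
Solving the 2×2 system: x ≈ -141.2, y ≈ -93.1 km.
Check against STA03 (with the unrounded x, y): √((x + 109.9)²+(y − 155.0)²) = 250.07 ≈ 250.07 km. ✓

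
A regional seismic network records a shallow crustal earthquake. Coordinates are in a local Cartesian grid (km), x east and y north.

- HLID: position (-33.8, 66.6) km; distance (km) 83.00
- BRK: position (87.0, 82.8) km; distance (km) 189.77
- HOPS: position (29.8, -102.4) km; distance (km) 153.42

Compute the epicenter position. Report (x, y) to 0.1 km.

(-84.0, 0.5)

Circle about each station: (x + 33.8)² + (y − 66.6)² = 83.00²; (x − 87.0)² + (y − 82.8)² = 189.77²; (x − 29.8)² + (y + 102.4)² = 153.42².
Subtracting the HLID equation from the BRK and HOPS equations removes the quadratic terms:
241.6 x + 32.4 y = -20276.81
127.2 x − 338.0 y = -10852.90
Solving the 2×2 system: x ≈ -84.0, y ≈ 0.5 km.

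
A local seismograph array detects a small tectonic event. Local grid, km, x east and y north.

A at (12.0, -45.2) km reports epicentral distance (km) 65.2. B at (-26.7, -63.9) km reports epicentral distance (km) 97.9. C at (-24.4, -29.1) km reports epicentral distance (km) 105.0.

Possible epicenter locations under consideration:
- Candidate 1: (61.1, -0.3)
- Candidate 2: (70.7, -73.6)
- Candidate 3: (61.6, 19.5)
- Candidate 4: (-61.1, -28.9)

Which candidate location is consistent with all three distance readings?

Candidate 2

For each candidate, compare |candidate − station| to the reported distance:
Candidate 1: residuals A 1.3, B 10.5, C 14.8 → max 14.8 km
Candidate 2: residuals A 0.0, B 0.0, C 0.0 → max 0.0 km
Candidate 3: residuals A 16.3, B 23.6, C 6.2 → max 23.6 km
Candidate 4: residuals A 9.7, B 48.8, C 68.3 → max 68.3 km
Only Candidate 2 has all residuals ≈ 0.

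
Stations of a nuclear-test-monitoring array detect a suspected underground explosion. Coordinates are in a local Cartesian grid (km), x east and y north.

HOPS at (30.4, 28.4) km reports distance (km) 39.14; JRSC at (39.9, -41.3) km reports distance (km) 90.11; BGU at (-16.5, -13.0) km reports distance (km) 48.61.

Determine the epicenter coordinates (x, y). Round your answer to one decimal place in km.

Circle about each station: (x − 30.4)² + (y − 28.4)² = 39.14²; (x − 39.9)² + (y + 41.3)² = 90.11²; (x + 16.5)² + (y + 13.0)² = 48.61².
Subtracting pairs of circle equations eliminates x²+y² and gives linear equations (the radical axes):
19.0 x − 139.4 y = -5020.89
-93.8 x − 82.8 y = -2120.46
Solving the 2×2 system: x ≈ -8.2, y ≈ 34.9 km.

-8.2 km east, 34.9 km north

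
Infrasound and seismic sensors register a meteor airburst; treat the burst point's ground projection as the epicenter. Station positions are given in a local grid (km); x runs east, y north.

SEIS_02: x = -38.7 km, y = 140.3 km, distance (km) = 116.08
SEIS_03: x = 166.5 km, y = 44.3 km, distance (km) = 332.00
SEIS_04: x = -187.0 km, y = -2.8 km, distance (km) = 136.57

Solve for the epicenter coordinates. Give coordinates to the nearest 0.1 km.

Circle about each station: (x + 38.7)² + (y − 140.3)² = 116.08²; (x − 166.5)² + (y − 44.3)² = 332.00²; (x + 187.0)² + (y + 2.8)² = 136.57².
Subtracting pairs of circle equations eliminates x²+y² and gives linear equations (the radical axes):
410.4 x − 192.0 y = -88246.47
-296.6 x − 286.2 y = 8618.26
Solving the 2×2 system: x ≈ -154.3, y ≈ 129.8 km.
Check against SEIS_02 (with the unrounded x, y): √((x + 38.7)²+(y − 140.3)²) = 116.08 ≈ 116.08 km. ✓

x ≈ -154.3 km, y ≈ 129.8 km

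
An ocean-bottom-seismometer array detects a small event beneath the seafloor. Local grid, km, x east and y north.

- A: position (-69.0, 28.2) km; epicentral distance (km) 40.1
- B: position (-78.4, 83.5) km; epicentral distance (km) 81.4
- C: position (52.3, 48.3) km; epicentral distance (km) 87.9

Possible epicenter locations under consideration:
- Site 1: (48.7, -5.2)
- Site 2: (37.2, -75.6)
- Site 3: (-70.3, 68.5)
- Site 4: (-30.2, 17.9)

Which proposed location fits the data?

For each candidate, compare |candidate − station| to the reported distance:
Site 1: residuals A 82.2, B 73.6, C 34.3 → max 82.2 km
Site 2: residuals A 108.4, B 115.3, C 36.9 → max 115.3 km
Site 3: residuals A 0.2, B 64.4, C 36.4 → max 64.4 km
Site 4: residuals A 0.0, B 0.0, C 0.0 → max 0.0 km
Only Site 4 has all residuals ≈ 0.

Site 4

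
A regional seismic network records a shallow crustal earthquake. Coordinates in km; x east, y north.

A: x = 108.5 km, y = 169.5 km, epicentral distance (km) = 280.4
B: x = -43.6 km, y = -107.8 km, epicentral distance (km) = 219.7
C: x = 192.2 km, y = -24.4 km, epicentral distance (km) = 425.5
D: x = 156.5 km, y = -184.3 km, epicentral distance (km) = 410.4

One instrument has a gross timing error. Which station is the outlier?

C

Solve using three stations at a time. Using A, B, D (subtract circle equations pairwise → linear system) gives (x, y) ≈ (-157.3, 80.2).
Distances from that point to each station vs reported:
  A: calculated 280.4 vs reported 280.4 → residual 0.0 km
  B: calculated 219.7 vs reported 219.7 → residual 0.0 km
  C: calculated 364.8 vs reported 425.5 → residual 60.7 km
  D: calculated 410.4 vs reported 410.4 → residual 0.0 km
A, B, D are mutually consistent (residuals ≈ 0); C is off by 60.7 km.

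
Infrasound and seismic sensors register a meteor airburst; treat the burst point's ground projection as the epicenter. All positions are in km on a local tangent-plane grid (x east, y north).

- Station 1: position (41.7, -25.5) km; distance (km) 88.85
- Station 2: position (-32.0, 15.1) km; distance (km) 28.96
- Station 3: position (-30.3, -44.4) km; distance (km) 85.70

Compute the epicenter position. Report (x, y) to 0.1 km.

Circle about each station: (x − 41.7)² + (y + 25.5)² = 88.85²; (x + 32.0)² + (y − 15.1)² = 28.96²; (x + 30.3)² + (y + 44.4)² = 85.70².
Subtracting pairs of circle equations eliminates x²+y² and gives linear equations (the radical axes):
-147.4 x + 81.2 y = 5918.51
-144.0 x − 37.8 y = 1050.14
Solving the 2×2 system: x ≈ -17.9, y ≈ 40.4 km.
Check against Station 1 (with the unrounded x, y): √((x − 41.7)²+(y + 25.5)²) = 88.85 ≈ 88.85 km. ✓

(-17.9, 40.4)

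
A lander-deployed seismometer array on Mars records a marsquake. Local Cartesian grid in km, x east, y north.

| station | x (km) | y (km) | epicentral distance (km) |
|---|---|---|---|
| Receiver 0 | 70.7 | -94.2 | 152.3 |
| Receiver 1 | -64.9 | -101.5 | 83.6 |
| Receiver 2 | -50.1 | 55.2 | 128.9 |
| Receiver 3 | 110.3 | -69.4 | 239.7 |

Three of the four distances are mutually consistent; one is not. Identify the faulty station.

Solve using three stations at a time. Using Receiver 1, Receiver 2, Receiver 3 (subtract circle equations pairwise → linear system) gives (x, y) ≈ (-128.3, -47.2).
Distances from that point to each station vs reported:
  Receiver 0: calculated 204.5 vs reported 152.3 → residual 52.2 km
  Receiver 1: calculated 83.5 vs reported 83.6 → residual 0.1 km
  Receiver 2: calculated 128.8 vs reported 128.9 → residual 0.1 km
  Receiver 3: calculated 239.7 vs reported 239.7 → residual 0.0 km
Receiver 1, Receiver 2, Receiver 3 are mutually consistent (residuals ≈ 0); Receiver 0 is off by 52.2 km.

Receiver 0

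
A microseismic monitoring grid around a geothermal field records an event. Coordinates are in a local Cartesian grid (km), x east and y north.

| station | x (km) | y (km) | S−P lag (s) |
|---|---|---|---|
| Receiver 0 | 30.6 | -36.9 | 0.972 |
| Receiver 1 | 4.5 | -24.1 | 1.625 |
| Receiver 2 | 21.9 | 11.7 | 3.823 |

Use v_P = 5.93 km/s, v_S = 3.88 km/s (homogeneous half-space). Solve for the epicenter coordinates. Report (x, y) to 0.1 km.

Distance from S−P lag: d = Δt · v_P v_S / (v_P − v_S) = Δt · (5.93·3.88)/(5.93−3.88) ≈ 11.2236·Δt.
So d_Receiver 0 = 10.91, d_Receiver 1 = 18.24, d_Receiver 2 = 42.91 km.
Circle about each station: (x − 30.6)² + (y + 36.9)² = 10.91²; (x − 4.5)² + (y + 24.1)² = 18.24²; (x − 21.9)² + (y − 11.7)² = 42.91².
Subtracting the Receiver 0 equation from the Receiver 1 and Receiver 2 equations removes the quadratic terms:
-52.2 x + 25.6 y = -1910.58
-17.4 x + 97.2 y = -3403.71
Solving the 2×2 system: x ≈ 21.3, y ≈ -31.2 km.
Check against Receiver 0 (with the unrounded x, y): √((x − 30.6)²+(y + 36.9)²) = 10.91 ≈ 10.91 km. ✓

x ≈ 21.3 km, y ≈ -31.2 km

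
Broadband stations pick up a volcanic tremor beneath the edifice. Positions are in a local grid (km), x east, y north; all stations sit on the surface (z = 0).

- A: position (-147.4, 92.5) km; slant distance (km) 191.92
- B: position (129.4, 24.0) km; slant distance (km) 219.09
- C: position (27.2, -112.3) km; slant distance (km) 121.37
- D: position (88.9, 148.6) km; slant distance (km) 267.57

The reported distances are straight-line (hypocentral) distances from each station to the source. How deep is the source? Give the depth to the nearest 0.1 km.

69.6 km

Each station gives a sphere (x−x_i)² + (y−y_i)² + z² = d_i² (stations at z=0).
Subtracting the A sphere from B and C: z² cancels, leaving linear equations in x and y:
553.6 x − 137.0 y = -24129.79
349.2 x − 409.6 y = 5170.73
Solving: x ≈ -59.201, y ≈ -63.095 km (keep extra digits for the depth step; rounded: -59.2, -63.1).
Then from the A sphere: z² = 191.92² − (x + 147.4)² − (y − 92.5)² with x = -59.201, y = -63.095, so z ≈ 69.602 ≈ 69.6 km.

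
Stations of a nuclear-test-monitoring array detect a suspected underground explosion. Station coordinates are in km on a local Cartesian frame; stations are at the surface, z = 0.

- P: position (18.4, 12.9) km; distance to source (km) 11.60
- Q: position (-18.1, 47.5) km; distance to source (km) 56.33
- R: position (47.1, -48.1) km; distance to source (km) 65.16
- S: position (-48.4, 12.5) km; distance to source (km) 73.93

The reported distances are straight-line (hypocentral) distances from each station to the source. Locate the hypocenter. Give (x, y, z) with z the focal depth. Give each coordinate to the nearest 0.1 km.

x ≈ 24.9 km, y ≈ 12.4 km, depth ≈ 9.6 km

Each station gives a sphere (x−x_i)² + (y−y_i)² + z² = d_i² (stations at z=0).
Subtracting the P sphere from Q and R: z² cancels, leaving linear equations in x and y:
-73.0 x + 69.2 y = -959.62
57.4 x − 122.0 y = -84.22
Solving: x ≈ 24.909, y ≈ 12.410 km (keep extra digits for the depth step; rounded: 24.9, 12.4).
Then from the P sphere: z² = 11.60² − (x − 18.4)² − (y − 12.9)² with x = 24.909, y = 12.410, so z ≈ 9.589 ≈ 9.6 km.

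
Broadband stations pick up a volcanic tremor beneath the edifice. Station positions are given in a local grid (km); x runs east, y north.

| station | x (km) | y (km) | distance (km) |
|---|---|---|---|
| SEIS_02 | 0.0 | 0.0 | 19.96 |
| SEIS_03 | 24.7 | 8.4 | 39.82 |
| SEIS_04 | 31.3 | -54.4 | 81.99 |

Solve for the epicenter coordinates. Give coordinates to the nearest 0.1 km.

x ≈ -14.8 km, y ≈ 13.4 km

Circle about each station: x² + y² = 19.96²; (x − 24.7)² + (y − 8.4)² = 39.82²; (x − 31.3)² + (y + 54.4)² = 81.99².
Subtracting the SEIS_02 equation from the SEIS_03 and SEIS_04 equations removes the quadratic terms:
49.4 x + 16.8 y = -506.58
62.6 x − 108.8 y = -2384.91
Solving the 2×2 system: x ≈ -14.8, y ≈ 13.4 km.
Check against SEIS_02 (with the unrounded x, y): √(x²+y²) = 19.97 ≈ 19.96 km. ✓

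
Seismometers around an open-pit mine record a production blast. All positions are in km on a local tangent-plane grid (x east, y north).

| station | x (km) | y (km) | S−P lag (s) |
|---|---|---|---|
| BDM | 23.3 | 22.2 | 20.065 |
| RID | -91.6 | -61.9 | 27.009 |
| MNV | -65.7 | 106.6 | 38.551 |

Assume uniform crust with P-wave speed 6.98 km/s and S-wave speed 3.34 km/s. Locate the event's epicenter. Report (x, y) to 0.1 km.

78.4 km east, -93.9 km north

Distance from S−P lag: d = Δt · v_P v_S / (v_P − v_S) = Δt · (6.98·3.34)/(6.98−3.34) ≈ 6.4047·Δt.
So d_BDM = 128.51, d_RID = 172.99, d_MNV = 246.91 km.
Circle about each station: (x − 23.3)² + (y − 22.2)² = 128.51²; (x + 91.6)² + (y + 61.9)² = 172.99²; (x + 65.7)² + (y − 106.6)² = 246.91².
Subtracting the BDM equation from the RID and MNV equations removes the quadratic terms:
-229.8 x − 168.2 y = -2224.28
-178.0 x + 168.8 y = -29805.41
Solving the 2×2 system: x ≈ 78.4, y ≈ -93.9 km.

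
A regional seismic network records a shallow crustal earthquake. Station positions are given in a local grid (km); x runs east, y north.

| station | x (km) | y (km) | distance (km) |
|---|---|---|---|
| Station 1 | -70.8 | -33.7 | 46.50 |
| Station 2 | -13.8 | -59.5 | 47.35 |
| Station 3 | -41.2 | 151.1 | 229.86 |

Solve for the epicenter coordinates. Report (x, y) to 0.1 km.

Circle about each station: (x + 70.8)² + (y + 33.7)² = 46.50²; (x + 13.8)² + (y + 59.5)² = 47.35²; (x + 41.2)² + (y − 151.1)² = 229.86².
Subtracting the Station 1 equation from the Station 2 and Station 3 equations removes the quadratic terms:
114.0 x − 51.6 y = -2497.41
59.2 x + 369.6 y = -32293.05
Solving the 2×2 system: x ≈ -57.3, y ≈ -78.2 km.

(-57.3, -78.2)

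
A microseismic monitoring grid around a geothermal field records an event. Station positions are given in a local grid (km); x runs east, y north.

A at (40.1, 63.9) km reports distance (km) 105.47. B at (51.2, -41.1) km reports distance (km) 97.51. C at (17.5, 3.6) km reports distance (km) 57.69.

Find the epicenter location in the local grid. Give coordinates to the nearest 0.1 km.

Circle about each station: (x − 40.1)² + (y − 63.9)² = 105.47²; (x − 51.2)² + (y + 41.1)² = 97.51²; (x − 17.5)² + (y − 3.6)² = 57.69².
Subtracting pairs of circle equations eliminates x²+y² and gives linear equations (the radical axes):
22.2 x − 210.0 y = 235.15
-45.2 x − 120.6 y = 2423.77
Solving the 2×2 system: x ≈ -39.5, y ≈ -5.3 km.

-39.5 km east, -5.3 km north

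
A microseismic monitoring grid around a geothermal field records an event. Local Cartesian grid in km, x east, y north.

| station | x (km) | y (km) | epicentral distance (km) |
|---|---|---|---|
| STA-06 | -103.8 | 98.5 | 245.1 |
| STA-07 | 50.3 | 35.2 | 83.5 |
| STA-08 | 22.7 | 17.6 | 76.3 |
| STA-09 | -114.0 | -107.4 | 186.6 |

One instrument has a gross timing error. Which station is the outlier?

Solve using three stations at a time. Using STA-07, STA-08, STA-09 (subtract circle equations pairwise → linear system) gives (x, y) ≈ (62.8, -47.5).
Distances from that point to each station vs reported:
  STA-06: calculated 221.5 vs reported 245.1 → residual 23.6 km
  STA-07: calculated 83.6 vs reported 83.5 → residual 0.1 km
  STA-08: calculated 76.4 vs reported 76.3 → residual 0.1 km
  STA-09: calculated 186.6 vs reported 186.6 → residual 0.0 km
STA-07, STA-08, STA-09 are mutually consistent (residuals ≈ 0); STA-06 is off by 23.6 km.

STA-06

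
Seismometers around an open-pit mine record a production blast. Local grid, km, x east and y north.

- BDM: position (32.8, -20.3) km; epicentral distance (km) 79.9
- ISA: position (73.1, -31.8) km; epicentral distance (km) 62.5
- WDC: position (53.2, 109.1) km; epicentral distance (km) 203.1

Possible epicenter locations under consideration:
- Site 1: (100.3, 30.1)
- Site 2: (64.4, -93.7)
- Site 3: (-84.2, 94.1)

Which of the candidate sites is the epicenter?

For each candidate, compare |candidate − station| to the reported distance:
Site 1: residuals BDM 4.3, ISA 5.1, WDC 111.1 → max 111.1 km
Site 2: residuals BDM 0.0, ISA 0.0, WDC 0.0 → max 0.0 km
Site 3: residuals BDM 83.7, ISA 139.0, WDC 64.9 → max 139.0 km
Only Site 2 has all residuals ≈ 0.

Site 2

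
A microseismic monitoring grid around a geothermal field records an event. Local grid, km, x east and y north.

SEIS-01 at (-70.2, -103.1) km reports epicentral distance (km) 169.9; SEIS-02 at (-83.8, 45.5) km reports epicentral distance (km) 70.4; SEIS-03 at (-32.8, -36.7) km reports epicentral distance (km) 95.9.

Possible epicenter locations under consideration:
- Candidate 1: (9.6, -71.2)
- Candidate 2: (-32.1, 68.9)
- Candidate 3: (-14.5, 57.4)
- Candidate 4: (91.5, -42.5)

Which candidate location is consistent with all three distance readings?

For each candidate, compare |candidate − station| to the reported distance:
Candidate 1: residuals SEIS-01 84.0, SEIS-02 79.1, SEIS-03 41.2 → max 84.0 km
Candidate 2: residuals SEIS-01 6.3, SEIS-02 13.7, SEIS-03 9.7 → max 13.7 km
Candidate 3: residuals SEIS-01 0.0, SEIS-02 0.1, SEIS-03 0.0 → max 0.1 km
Candidate 4: residuals SEIS-01 2.8, SEIS-02 125.7, SEIS-03 28.5 → max 125.7 km
Only Candidate 3 has all residuals ≈ 0.

Candidate 3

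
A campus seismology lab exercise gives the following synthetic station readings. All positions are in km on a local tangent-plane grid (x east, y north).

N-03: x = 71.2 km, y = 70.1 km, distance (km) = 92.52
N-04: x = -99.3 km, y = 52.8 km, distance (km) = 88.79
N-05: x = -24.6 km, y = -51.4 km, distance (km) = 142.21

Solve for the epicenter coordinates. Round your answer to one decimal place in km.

-19.0 km east, 90.7 km north

Circle about each station: (x − 71.2)² + (y − 70.1)² = 92.52²; (x + 99.3)² + (y − 52.8)² = 88.79²; (x + 24.6)² + (y + 51.4)² = 142.21².
Subtracting the N-03 equation from the N-04 and N-05 equations removes the quadratic terms:
-341.0 x − 34.6 y = 3341.17
-191.6 x − 243.0 y = -18400.06
Solving the 2×2 system: x ≈ -19.0, y ≈ 90.7 km.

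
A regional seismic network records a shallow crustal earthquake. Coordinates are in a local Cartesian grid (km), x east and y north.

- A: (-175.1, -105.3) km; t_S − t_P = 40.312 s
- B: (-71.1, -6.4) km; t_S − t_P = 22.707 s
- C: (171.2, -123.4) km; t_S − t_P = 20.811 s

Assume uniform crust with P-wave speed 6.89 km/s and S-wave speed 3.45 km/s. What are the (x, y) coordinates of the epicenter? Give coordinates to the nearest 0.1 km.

Distance from S−P lag: d = Δt · v_P v_S / (v_P − v_S) = Δt · (6.89·3.45)/(6.89−3.45) ≈ 6.9100·Δt.
So d_A = 278.56, d_B = 156.91, d_C = 143.80 km.
Circle about each station: (x + 175.1)² + (y + 105.3)² = 278.56²; (x + 71.1)² + (y + 6.4)² = 156.91²; (x − 171.2)² + (y + 123.4)² = 143.80².
Subtracting pairs of circle equations eliminates x²+y² and gives linear equations (the radical axes):
208.0 x + 197.8 y = 16323.00
692.6 x − 36.2 y = 59706.13
Solving the 2×2 system: x ≈ 85.8, y ≈ -7.7 km.

x ≈ 85.8 km, y ≈ -7.7 km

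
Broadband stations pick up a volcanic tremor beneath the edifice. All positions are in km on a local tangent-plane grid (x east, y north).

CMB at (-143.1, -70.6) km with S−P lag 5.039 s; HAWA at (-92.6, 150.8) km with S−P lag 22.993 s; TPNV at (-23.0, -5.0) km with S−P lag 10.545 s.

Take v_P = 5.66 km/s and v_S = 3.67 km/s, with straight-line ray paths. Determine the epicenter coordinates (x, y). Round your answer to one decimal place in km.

(-93.9, -89.2)

Distance from S−P lag: d = Δt · v_P v_S / (v_P − v_S) = Δt · (5.66·3.67)/(5.66−3.67) ≈ 10.4383·Δt.
So d_CMB = 52.60, d_HAWA = 240.01, d_TPNV = 110.07 km.
Circle about each station: (x + 143.1)² + (y + 70.6)² = 52.60²; (x + 92.6)² + (y − 150.8)² = 240.01²; (x + 23.0)² + (y + 5.0)² = 110.07².
Subtracting the CMB equation from the HAWA and TPNV equations removes the quadratic terms:
101.0 x + 442.8 y = -48984.61
240.2 x + 131.2 y = -34256.61
Solving the 2×2 system: x ≈ -93.9, y ≈ -89.2 km.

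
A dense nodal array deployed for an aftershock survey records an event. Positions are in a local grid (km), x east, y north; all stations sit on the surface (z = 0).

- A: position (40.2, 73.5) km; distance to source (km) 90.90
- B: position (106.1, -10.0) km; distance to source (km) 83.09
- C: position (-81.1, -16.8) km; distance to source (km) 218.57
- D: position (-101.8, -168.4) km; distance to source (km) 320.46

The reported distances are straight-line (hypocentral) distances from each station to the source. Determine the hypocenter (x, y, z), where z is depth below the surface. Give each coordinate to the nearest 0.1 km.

(119.0, 59.8, 43.2)

Each station gives a sphere (x−x_i)² + (y−y_i)² + z² = d_i² (stations at z=0).
Subtracting the A sphere from B and C: z² cancels, leaving linear equations in x and y:
131.8 x − 167.0 y = 5697.78
-242.6 x − 180.6 y = -39668.87
Solving: x ≈ 118.999, y ≈ 59.798 km (keep extra digits for the depth step; rounded: 119.0, 59.8).
Then from the A sphere: z² = 90.90² − (x − 40.2)² − (y − 73.5)² with x = 118.999, y = 59.798, so z ≈ 43.195 ≈ 43.2 km.
Check against D (with the unrounded solution): distance 320.46 ≈ 320.46 km. ✓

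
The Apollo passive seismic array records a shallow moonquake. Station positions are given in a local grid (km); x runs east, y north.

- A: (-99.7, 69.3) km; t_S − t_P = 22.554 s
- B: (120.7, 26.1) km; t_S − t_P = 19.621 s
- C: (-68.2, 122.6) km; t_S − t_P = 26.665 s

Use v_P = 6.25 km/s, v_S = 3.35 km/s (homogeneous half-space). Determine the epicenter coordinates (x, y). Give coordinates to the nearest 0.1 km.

(4.9, -55.5)

Distance from S−P lag: d = Δt · v_P v_S / (v_P − v_S) = Δt · (6.25·3.35)/(6.25−3.35) ≈ 7.2198·Δt.
So d_A = 162.84, d_B = 141.66, d_C = 192.52 km.
Circle about each station: (x + 99.7)² + (y − 69.3)² = 162.84²; (x − 120.7)² + (y − 26.1)² = 141.66²; (x + 68.2)² + (y − 122.6)² = 192.52².
Subtracting the A equation from the B and C equations removes the quadratic terms:
440.8 x − 86.4 y = 6956.43
63.0 x + 106.6 y = -5607.66
Solving the 2×2 system: x ≈ 4.9, y ≈ -55.5 km.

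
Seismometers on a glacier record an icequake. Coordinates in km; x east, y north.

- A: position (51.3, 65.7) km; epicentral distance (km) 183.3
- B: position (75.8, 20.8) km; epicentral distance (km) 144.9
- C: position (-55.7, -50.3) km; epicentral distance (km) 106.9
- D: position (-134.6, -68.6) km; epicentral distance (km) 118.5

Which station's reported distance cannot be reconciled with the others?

Solve using three stations at a time. Using A, B, C (subtract circle equations pairwise → linear system) gives (x, y) ≈ (28.5, -116.2).
Distances from that point to each station vs reported:
  A: calculated 183.3 vs reported 183.3 → residual 0.0 km
  B: calculated 144.9 vs reported 144.9 → residual 0.0 km
  C: calculated 106.9 vs reported 106.9 → residual 0.0 km
  D: calculated 169.9 vs reported 118.5 → residual 51.4 km
A, B, C are mutually consistent (residuals ≈ 0); D is off by 51.4 km.

D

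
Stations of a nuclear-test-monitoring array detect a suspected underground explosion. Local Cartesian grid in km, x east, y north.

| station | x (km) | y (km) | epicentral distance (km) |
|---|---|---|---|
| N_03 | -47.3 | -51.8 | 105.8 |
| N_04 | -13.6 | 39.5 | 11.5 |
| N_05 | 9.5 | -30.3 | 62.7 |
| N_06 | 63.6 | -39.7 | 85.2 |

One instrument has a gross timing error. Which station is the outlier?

N_04

Solve using three stations at a time. Using N_03, N_05, N_06 (subtract circle equations pairwise → linear system) gives (x, y) ≈ (17.4, 31.9).
Distances from that point to each station vs reported:
  N_03: calculated 105.8 vs reported 105.8 → residual 0.0 km
  N_04: calculated 31.9 vs reported 11.5 → residual 20.4 km
  N_05: calculated 62.7 vs reported 62.7 → residual 0.0 km
  N_06: calculated 85.2 vs reported 85.2 → residual 0.0 km
N_03, N_05, N_06 are mutually consistent (residuals ≈ 0); N_04 is off by 20.4 km.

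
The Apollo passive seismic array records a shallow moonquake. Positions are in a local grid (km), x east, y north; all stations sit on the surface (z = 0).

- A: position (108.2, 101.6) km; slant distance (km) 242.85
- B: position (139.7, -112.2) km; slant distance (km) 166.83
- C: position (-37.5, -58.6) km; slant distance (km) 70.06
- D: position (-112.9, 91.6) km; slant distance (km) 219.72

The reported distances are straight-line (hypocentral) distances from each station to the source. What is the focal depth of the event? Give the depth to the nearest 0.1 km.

Each station gives a sphere (x−x_i)² + (y−y_i)² + z² = d_i² (stations at z=0).
Subtracting the A sphere from B and C: z² cancels, leaving linear equations in x and y:
63.0 x − 427.6 y = 41219.00
-291.4 x − 320.4 y = 36878.13
Solving: x ≈ -17.698, y ≈ -99.004 km (keep extra digits for the depth step; rounded: -17.7, -99.0).
Then from the A sphere: z² = 242.85² − (x − 108.2)² − (y − 101.6)² with x = -17.698, y = -99.004, so z ≈ 53.702 ≈ 53.7 km.

z ≈ 53.7 km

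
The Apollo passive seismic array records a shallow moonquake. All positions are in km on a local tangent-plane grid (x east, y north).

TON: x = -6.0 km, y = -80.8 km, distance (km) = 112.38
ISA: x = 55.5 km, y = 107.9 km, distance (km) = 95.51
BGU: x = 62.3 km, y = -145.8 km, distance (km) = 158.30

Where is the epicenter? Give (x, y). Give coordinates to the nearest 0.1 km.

Circle about each station: (x + 6.0)² + (y + 80.8)² = 112.38²; (x − 55.5)² + (y − 107.9)² = 95.51²; (x − 62.3)² + (y + 145.8)² = 158.30².
Subtracting the TON equation from the ISA and BGU equations removes the quadratic terms:
123.0 x + 377.4 y = 11665.12
136.6 x − 130.0 y = 6144.66
Solving the 2×2 system: x ≈ 56.8, y ≈ 12.4 km.
Check against TON (with the unrounded x, y): √((x + 6.0)²+(y + 80.8)²) = 112.38 ≈ 112.38 km. ✓

x ≈ 56.8 km, y ≈ 12.4 km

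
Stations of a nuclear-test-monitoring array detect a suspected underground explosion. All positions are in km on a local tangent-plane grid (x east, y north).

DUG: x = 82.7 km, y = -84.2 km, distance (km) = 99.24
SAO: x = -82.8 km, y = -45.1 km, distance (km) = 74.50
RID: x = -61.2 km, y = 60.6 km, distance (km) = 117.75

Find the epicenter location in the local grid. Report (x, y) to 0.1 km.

Circle about each station: (x − 82.7)² + (y + 84.2)² = 99.24²; (x + 82.8)² + (y + 45.1)² = 74.50²; (x + 61.2)² + (y − 60.6)² = 117.75².
Subtracting the DUG equation from the SAO and RID equations removes the quadratic terms:
-331.0 x + 78.2 y = -740.75
-287.8 x + 289.6 y = -10527.61
Solving the 2×2 system: x ≈ -8.3, y ≈ -44.6 km.
Check against DUG (with the unrounded x, y): √((x − 82.7)²+(y + 84.2)²) = 99.24 ≈ 99.24 km. ✓

(-8.3, -44.6)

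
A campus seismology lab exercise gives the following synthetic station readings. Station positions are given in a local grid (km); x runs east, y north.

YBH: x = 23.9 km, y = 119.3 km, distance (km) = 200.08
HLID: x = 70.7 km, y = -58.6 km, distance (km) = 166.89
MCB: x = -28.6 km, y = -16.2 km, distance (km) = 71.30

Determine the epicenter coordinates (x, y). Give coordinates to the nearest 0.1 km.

x ≈ -95.3 km, y ≈ -41.4 km

Circle about each station: (x − 23.9)² + (y − 119.3)² = 200.08²; (x − 70.7)² + (y + 58.6)² = 166.89²; (x + 28.6)² + (y + 16.2)² = 71.30².
Subtracting pairs of circle equations eliminates x²+y² and gives linear equations (the radical axes):
93.6 x − 355.8 y = 5808.48
-105.0 x − 271.0 y = 21225.02
Solving the 2×2 system: x ≈ -95.3, y ≈ -41.4 km.
Check against YBH (with the unrounded x, y): √((x − 23.9)²+(y − 119.3)²) = 200.08 ≈ 200.08 km. ✓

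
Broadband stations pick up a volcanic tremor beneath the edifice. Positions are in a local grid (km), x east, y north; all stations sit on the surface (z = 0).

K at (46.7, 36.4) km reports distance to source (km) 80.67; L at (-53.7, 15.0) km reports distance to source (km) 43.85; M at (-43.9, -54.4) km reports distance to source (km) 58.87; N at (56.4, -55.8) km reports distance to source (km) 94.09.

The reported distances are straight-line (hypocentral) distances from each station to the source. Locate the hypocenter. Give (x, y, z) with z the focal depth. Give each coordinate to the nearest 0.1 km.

(-19.9, -4.5, 20.0)

Each station gives a sphere (x−x_i)² + (y−y_i)² + z² = d_i² (stations at z=0).
Subtracting the K sphere from L and M: z² cancels, leaving linear equations in x and y:
-200.8 x − 42.8 y = 4187.67
-181.2 x − 181.6 y = 4422.69
Solving: x ≈ -19.895, y ≈ -4.503 km (keep extra digits for the depth step; rounded: -19.9, -4.5).
Then from the K sphere: z² = 80.67² − (x − 46.7)² − (y − 36.4)² with x = -19.895, y = -4.503, so z ≈ 19.992 ≈ 20.0 km.
Check against N (with the unrounded solution): distance 94.09 ≈ 94.09 km. ✓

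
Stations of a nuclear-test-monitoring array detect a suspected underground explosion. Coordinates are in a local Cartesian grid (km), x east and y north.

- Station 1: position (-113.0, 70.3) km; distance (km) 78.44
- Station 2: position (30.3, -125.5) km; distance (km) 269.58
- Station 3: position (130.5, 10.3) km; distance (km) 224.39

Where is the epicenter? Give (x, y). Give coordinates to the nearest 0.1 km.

-60.3 km east, 128.4 km north

Circle about each station: (x + 113.0)² + (y − 70.3)² = 78.44²; (x − 30.3)² + (y + 125.5)² = 269.58²; (x − 130.5)² + (y − 10.3)² = 224.39².
Subtracting pairs of circle equations eliminates x²+y² and gives linear equations (the radical axes):
286.6 x − 391.6 y = -67563.29
487.0 x − 120.0 y = -44772.79
Solving the 2×2 system: x ≈ -60.3, y ≈ 128.4 km.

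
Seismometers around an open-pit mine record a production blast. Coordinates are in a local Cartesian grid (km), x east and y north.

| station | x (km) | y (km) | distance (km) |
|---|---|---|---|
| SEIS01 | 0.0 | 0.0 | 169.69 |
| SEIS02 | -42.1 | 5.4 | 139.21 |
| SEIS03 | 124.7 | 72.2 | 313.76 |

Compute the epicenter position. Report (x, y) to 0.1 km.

x ≈ -144.6 km, y ≈ -88.8 km

Circle about each station: x² + y² = 169.69²; (x + 42.1)² + (y − 5.4)² = 139.21²; (x − 124.7)² + (y − 72.2)² = 313.76².
Subtracting the SEIS01 equation from the SEIS02 and SEIS03 equations removes the quadratic terms:
-84.2 x + 10.8 y = 11216.84
249.4 x + 144.4 y = -48887.71
Solving the 2×2 system: x ≈ -144.6, y ≈ -88.8 km.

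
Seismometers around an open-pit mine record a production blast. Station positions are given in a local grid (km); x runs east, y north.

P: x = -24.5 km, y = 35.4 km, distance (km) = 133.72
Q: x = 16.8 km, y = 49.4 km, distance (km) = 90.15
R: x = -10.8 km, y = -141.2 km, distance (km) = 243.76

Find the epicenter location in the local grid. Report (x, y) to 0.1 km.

Circle about each station: (x + 24.5)² + (y − 35.4)² = 133.72²; (x − 16.8)² + (y − 49.4)² = 90.15²; (x + 10.8)² + (y + 141.2)² = 243.76².
Subtracting the P equation from the Q and R equations removes the quadratic terms:
82.6 x + 28.0 y = 10623.21
27.4 x − 353.2 y = -23337.23
Solving the 2×2 system: x ≈ 103.5, y ≈ 74.1 km.

x ≈ 103.5 km, y ≈ 74.1 km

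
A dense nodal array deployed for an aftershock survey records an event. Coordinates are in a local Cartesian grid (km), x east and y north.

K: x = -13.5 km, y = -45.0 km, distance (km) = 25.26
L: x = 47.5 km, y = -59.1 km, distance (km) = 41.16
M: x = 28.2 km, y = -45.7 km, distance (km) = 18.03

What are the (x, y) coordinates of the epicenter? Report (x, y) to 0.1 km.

Circle about each station: (x + 13.5)² + (y + 45.0)² = 25.26²; (x − 47.5)² + (y + 59.1)² = 41.16²; (x − 28.2)² + (y + 45.7)² = 18.03².
Subtracting pairs of circle equations eliminates x²+y² and gives linear equations (the radical axes):
122.0 x − 28.2 y = 2485.73
83.4 x − 1.4 y = 989.47
Solving the 2×2 system: x ≈ 11.2, y ≈ -39.7 km.

(11.2, -39.7)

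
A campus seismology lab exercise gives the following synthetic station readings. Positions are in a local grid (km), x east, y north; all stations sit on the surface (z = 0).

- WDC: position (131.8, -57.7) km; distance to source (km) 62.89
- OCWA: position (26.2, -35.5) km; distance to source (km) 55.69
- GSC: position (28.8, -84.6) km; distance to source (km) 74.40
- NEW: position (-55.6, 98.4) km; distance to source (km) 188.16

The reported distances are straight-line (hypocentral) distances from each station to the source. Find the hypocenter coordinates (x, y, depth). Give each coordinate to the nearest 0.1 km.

x ≈ 77.9 km, y ≈ -32.6 km, depth ≈ 20.5 km

Each station gives a sphere (x−x_i)² + (y−y_i)² + z² = d_i² (stations at z=0).
Subtracting the WDC sphere from OCWA and GSC: z² cancels, leaving linear equations in x and y:
-211.2 x + 44.4 y = -17900.06
-206.0 x − 53.8 y = -14294.14
Solving: x ≈ 77.902, y ≈ -32.595 km (keep extra digits for the depth step; rounded: 77.9, -32.6).
Then from the WDC sphere: z² = 62.89² − (x − 131.8)² − (y + 57.7)² with x = 77.902, y = -32.595, so z ≈ 20.491 ≈ 20.5 km.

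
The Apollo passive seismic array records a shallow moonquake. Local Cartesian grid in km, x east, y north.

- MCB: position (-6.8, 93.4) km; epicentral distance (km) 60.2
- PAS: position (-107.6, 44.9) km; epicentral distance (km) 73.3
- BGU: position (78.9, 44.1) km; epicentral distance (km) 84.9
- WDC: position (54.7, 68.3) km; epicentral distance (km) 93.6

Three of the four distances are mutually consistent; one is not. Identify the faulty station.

Solve using three stations at a time. Using MCB, PAS, WDC (subtract circle equations pairwise → linear system) gives (x, y) ≈ (-34.5, 40.0).
Distances from that point to each station vs reported:
  MCB: calculated 60.2 vs reported 60.2 → residual 0.0 km
  PAS: calculated 73.3 vs reported 73.3 → residual 0.0 km
  BGU: calculated 113.5 vs reported 84.9 → residual 28.6 km
  WDC: calculated 93.6 vs reported 93.6 → residual 0.0 km
MCB, PAS, WDC are mutually consistent (residuals ≈ 0); BGU is off by 28.6 km.

BGU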